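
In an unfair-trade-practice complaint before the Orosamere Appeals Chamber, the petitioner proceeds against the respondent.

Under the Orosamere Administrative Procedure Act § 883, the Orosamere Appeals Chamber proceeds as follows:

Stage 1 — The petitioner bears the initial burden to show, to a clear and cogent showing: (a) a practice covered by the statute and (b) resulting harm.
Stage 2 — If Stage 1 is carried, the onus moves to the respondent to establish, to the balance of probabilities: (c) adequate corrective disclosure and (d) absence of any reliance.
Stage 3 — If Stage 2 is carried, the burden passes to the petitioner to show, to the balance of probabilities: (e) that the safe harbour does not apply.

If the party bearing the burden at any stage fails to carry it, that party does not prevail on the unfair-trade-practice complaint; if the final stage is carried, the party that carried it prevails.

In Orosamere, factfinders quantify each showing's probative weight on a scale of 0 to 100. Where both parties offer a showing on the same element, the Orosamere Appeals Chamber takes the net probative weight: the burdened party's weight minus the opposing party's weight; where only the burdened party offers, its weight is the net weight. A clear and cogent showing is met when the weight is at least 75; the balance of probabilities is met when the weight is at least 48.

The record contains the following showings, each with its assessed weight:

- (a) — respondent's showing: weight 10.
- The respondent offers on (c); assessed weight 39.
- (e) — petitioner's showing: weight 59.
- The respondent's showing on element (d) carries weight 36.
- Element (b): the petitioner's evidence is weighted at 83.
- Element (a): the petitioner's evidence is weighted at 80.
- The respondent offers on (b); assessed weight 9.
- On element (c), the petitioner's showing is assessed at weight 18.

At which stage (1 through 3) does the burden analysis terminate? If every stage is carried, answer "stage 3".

Stage 1 (petitioner, a clear and cogent showing, weight is at least 75): (a) net 80−10=70 < 75 — fails; (b) net 83−9=74 < 75 — fails.
  Not every element is met, so the petitioner fails to carry Stage 1.
The analysis ends at Stage 1; the respondent prevails.

stage 1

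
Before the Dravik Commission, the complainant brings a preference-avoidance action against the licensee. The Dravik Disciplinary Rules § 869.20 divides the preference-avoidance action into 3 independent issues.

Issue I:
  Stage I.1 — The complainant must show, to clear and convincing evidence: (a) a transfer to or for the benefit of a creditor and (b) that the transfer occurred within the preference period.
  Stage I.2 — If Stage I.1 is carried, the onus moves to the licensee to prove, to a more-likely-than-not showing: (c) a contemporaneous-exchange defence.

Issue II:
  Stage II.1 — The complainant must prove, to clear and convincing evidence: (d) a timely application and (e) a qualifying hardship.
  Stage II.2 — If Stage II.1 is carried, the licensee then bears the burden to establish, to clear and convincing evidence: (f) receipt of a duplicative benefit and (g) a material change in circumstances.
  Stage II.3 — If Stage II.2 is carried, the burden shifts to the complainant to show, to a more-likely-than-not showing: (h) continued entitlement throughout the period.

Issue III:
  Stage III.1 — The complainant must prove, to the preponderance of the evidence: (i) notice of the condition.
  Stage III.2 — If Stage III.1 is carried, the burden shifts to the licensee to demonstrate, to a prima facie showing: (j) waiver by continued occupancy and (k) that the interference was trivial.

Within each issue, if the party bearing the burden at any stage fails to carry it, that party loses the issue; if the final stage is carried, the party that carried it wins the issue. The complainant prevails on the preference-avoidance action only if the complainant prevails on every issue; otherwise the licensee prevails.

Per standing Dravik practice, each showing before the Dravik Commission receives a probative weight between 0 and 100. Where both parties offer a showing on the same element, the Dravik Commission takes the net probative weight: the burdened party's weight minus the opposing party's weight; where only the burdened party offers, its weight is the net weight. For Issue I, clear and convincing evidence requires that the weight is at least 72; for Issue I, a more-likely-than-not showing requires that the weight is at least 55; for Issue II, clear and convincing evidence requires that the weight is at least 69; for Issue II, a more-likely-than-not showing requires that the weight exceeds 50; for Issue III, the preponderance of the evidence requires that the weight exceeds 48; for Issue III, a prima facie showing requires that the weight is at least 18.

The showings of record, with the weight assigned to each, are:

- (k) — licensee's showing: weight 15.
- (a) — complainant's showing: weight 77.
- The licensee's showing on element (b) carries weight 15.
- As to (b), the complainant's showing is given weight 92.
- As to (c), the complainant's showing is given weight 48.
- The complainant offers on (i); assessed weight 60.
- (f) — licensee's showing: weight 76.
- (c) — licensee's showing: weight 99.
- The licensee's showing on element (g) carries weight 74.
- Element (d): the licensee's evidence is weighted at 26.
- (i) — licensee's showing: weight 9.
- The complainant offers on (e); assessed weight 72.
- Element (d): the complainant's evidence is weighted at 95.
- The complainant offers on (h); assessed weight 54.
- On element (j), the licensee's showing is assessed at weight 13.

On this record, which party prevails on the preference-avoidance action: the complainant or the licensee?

— Issue I —
Stage I.1 (complainant, clear and convincing evidence, weight is at least 72): (a) 77 ≥ 72 — meets; (b) net 92−15=77 ≥ 72 — meets.
  Stage I.1 is satisfied; the onus moves to the licensee.
Stage I.2 (licensee, a more-likely-than-not showing, weight is at least 55): (c) net 99−48=51 < 55 — fails.
  Not every element is met, so the licensee fails to carry Stage I.2.
So the complainant prevails on this issue.
— Issue II —
Stage II.1 — burden on complainant; standard: clear and convincing evidence (weight is at least 69).
    (d): 95 − 26 = 69 ≥ 69 [met]
    (e): 72 ≥ 69 [met]
  All elements met. The burden passes to the licensee.
Stage II.2 — burden on licensee; standard: clear and convincing evidence (weight is at least 69).
    (f): 76 ≥ 69 [met]
    (g): 74 ≥ 69 [met]
  The licensee carries Stage II.2; the complainant now bears the burden.
Stage II.3 — burden on complainant; standard: a more-likely-than-not showing (weight exceeds 50).
    (h): 54 > 50 [met]
  Stage II.3 carried; the final stage is satisfied.
With every stage satisfied, the complainant prevails on this issue.
— Issue III —
At Stage III.1 the complainant must meet the preponderance of the evidence (weight exceeds 48): on (i) the weight is 60 less the opposing 9 gives net 51, which does exceed 48, so (i) meets the standard.
  The complainant carries Stage III.1; the licensee now bears the burden.
At Stage III.2 the licensee must meet a prima facie showing (weight is at least 18): on (j) the weight is 13, which does not reach 18, so (j) does not meet the standard; on (k) the weight is 15, < 18, so (k) does not meet the standard.
  Not every element is met, so the licensee fails to carry Stage III.2.
So the complainant prevails on this issue.
Per-issue: Issue I → complainant; Issue II → complainant; Issue III → complainant. The complainant must prevail on every issue; overall, the complainant prevails.

complainant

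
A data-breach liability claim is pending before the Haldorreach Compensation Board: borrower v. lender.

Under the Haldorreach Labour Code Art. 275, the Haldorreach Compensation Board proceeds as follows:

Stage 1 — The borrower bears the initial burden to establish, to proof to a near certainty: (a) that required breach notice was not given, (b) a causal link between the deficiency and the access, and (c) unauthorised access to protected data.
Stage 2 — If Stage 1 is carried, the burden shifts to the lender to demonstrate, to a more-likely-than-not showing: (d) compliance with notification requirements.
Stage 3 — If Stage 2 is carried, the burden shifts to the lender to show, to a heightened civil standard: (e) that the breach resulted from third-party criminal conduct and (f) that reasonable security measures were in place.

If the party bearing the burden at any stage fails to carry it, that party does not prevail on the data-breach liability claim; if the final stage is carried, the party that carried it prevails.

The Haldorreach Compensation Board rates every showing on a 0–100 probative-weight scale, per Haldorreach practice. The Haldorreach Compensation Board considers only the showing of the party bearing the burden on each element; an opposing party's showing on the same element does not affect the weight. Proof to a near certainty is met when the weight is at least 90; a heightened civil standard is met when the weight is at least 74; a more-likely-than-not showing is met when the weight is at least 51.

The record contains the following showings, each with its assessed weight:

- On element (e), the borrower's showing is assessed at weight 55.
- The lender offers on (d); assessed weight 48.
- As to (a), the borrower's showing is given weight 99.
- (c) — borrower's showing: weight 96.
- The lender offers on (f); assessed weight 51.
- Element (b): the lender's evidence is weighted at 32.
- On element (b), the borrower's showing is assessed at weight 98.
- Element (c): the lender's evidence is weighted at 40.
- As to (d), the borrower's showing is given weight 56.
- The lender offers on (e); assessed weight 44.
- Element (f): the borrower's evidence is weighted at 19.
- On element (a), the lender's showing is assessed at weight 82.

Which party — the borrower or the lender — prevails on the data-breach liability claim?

At Stage 1 the borrower must meet proof to a near certainty (weight is at least 90): on (a) the weight is 99 (the lender's 82 is given no effect), ≥ 90, so (a) meets the standard; on (b) the weight is 98 (the lender's 32 is given no effect), ≥ 90, so (b) meets the standard; on (c) the weight is 96 (the lender's 40 is given no effect), ≥ 90, so (c) meets the standard.
  All elements met. The burden passes to the lender.
At Stage 2 the lender must meet a more-likely-than-not showing (weight is at least 51): on (d) the weight is 48 (the borrower's 56 is given no effect), < 51, so (d) does not meet the standard.
  Not every element is met, so the lender fails to carry Stage 2.
The analysis ends at Stage 2; the borrower prevails.

borrower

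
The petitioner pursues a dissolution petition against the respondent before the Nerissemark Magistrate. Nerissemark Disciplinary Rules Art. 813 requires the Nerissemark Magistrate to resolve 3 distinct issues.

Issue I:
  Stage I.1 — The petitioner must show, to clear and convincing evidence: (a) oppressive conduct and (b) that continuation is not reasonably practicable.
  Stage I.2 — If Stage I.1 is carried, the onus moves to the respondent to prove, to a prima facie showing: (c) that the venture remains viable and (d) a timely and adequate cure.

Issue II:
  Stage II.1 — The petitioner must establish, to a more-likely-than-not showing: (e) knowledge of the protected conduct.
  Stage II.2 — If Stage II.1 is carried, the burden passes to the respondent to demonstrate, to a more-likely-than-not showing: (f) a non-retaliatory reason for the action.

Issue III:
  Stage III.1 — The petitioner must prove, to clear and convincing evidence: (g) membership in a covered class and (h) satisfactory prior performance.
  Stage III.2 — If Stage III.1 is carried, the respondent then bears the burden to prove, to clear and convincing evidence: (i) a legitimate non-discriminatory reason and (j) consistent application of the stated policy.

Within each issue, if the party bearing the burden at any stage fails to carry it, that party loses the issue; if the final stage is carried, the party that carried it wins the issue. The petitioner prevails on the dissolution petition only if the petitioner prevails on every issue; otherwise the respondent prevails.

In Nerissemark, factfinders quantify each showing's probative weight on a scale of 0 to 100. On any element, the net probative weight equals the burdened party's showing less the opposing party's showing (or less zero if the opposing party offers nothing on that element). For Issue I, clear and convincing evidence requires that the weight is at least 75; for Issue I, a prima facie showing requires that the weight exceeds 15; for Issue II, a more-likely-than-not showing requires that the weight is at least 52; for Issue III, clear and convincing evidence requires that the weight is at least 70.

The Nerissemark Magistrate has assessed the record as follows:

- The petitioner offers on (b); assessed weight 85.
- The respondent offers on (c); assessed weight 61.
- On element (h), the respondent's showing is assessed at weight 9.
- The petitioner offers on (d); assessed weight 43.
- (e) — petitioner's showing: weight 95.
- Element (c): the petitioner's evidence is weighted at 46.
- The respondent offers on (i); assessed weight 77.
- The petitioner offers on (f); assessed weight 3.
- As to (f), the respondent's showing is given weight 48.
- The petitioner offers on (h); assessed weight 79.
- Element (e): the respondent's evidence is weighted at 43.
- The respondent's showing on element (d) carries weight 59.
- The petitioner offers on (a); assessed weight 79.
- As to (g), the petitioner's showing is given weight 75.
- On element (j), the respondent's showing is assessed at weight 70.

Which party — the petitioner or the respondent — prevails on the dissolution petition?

respondent

— Issue I —
At Stage I.1 the petitioner must meet clear and convincing evidence (weight is at least 75): on (a) the weight is 79, which does reach 75, so (a) meets the standard; on (b) the weight is 85, which does reach 75, so (b) meets the standard.
  The petitioner carries Stage I.1; the respondent now bears the burden.
At Stage I.2 the respondent must meet a prima facie showing (weight exceeds 15): on (c) the weight is 61 less the opposing 46 gives net 15, which does not exceed 15, so (c) does not meet the standard; on (d) the weight is 59 less the opposing 43 gives net 16, > 15, so (d) meets the standard.
  The respondent does not carry Stage I.2.
So the petitioner prevails on this issue.
— Issue II —
Stage II.1 — burden on petitioner; standard: a more-likely-than-not showing (weight is at least 52).
    (e): 95 − 43 = 52 ≥ 52 [met]
  Stage II.1 is satisfied; the onus moves to the respondent.
Stage II.2 — burden on respondent; standard: a more-likely-than-not showing (weight is at least 52).
    (f): 48 − 3 = 45 < 52 [not met]
  Stage II.2 not carried; the respondent fails its burden.
The petitioner prevails on this issue.
— Issue III —
At Stage III.1 the petitioner must meet clear and convincing evidence (weight is at least 70): on (g) the weight is 75, which does reach 70, so (g) meets the standard; on (h) the weight is 79 less the opposing 9 gives net 70, ≥ 70, so (h) meets the standard.
  Stage III.1 is satisfied; the onus moves to the respondent.
At Stage III.2 the respondent must meet clear and convincing evidence (weight is at least 70): on (i) the weight is 77, which does reach 70, so (i) meets the standard; on (j) the weight is 70, which does reach 70, so (j) meets the standard.
  Stage III.2 carried; the final stage is satisfied.
Every stage carried; the respondent prevails on this issue.
Per-issue: Issue I → petitioner; Issue II → petitioner; Issue III → respondent. The petitioner must prevail on every issue; overall, the respondent prevails.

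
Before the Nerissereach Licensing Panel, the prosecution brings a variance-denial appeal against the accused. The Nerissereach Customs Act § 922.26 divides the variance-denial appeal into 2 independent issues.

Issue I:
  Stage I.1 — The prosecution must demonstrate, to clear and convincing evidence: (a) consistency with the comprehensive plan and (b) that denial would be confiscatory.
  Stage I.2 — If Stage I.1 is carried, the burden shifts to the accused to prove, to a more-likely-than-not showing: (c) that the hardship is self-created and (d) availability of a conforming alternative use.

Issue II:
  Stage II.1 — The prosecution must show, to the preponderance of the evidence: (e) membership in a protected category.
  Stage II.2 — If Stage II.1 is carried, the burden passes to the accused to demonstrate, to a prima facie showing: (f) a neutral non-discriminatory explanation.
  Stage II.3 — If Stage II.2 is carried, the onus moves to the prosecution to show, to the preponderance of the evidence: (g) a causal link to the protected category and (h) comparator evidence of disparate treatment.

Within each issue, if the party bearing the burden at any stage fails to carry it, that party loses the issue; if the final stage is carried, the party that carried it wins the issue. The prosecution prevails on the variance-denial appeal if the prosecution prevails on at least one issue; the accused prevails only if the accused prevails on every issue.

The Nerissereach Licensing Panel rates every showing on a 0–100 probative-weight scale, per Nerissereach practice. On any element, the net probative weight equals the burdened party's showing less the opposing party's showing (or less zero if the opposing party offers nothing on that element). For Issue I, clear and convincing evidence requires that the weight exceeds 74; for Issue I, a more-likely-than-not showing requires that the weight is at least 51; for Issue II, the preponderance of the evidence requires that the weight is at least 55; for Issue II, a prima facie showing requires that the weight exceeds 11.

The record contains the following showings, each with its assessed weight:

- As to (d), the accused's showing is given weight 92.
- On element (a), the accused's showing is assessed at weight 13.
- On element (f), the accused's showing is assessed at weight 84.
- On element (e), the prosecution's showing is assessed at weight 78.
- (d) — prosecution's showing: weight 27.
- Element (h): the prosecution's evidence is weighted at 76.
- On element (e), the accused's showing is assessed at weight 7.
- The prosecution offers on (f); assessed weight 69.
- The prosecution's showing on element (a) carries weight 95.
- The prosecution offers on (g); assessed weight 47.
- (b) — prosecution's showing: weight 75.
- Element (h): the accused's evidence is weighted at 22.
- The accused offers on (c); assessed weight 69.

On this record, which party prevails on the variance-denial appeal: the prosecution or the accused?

accused

— Issue I —
Stage I.1 (prosecution, clear and convincing evidence, weight exceeds 74): (a) net 95−13=82 > 74 — meets; (b) 75 > 74 — meets.
  All elements met. The burden passes to the accused.
Stage I.2 (accused, a more-likely-than-not showing, weight is at least 51): (c) 69 ≥ 51 — meets; (d) net 92−27=65 ≥ 51 — meets.
  The accused carries the last stage.
Every stage carried; the accused prevails on this issue.
— Issue II —
Stage II.1 — burden on prosecution; standard: the preponderance of the evidence (weight is at least 55).
    (e): 78 − 7 = 71 ≥ 55 [met]
  Stage II.1 is satisfied; the onus moves to the accused.
Stage II.2 — burden on accused; standard: a prima facie showing (weight exceeds 11).
    (f): 84 − 69 = 15 > 11 [met]
  Stage II.2 is satisfied; the onus moves to the prosecution.
Stage II.3 — burden on prosecution; standard: the preponderance of the evidence (weight is at least 55).
    (g): 47 < 55 [not met]
    (h): 76 − 22 = 54 < 55 [not met]
  Stage II.3 not carried; the prosecution fails its burden.
The accused prevails on this issue.
Per-issue: Issue I → accused; Issue II → accused. The prosecution must prevail on at least one issue; overall, the accused prevails.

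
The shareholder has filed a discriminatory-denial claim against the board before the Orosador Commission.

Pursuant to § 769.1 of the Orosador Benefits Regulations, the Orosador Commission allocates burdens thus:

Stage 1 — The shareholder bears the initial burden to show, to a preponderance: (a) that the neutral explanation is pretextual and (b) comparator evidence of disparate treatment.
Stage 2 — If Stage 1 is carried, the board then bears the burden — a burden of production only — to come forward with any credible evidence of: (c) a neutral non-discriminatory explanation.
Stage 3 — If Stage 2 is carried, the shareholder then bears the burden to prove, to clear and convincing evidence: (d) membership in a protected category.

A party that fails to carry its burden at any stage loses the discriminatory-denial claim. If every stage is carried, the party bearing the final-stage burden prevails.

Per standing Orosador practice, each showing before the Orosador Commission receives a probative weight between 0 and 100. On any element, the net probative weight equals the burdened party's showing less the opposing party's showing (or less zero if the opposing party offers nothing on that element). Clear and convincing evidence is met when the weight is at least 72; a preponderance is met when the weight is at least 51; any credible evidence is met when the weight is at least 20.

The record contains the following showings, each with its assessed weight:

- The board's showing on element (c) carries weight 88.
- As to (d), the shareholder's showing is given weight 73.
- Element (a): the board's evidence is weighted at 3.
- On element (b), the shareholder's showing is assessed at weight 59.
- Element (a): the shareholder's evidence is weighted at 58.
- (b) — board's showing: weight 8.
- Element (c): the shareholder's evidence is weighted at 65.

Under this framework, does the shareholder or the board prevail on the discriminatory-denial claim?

At Stage 1 the shareholder must meet a preponderance (weight is at least 51): on (a) the weight is 58 less the opposing 3 gives net 55, ≥ 51, so (a) meets the standard; on (b) the weight is 59 less the opposing 8 gives net 51, ≥ 51, so (b) meets the standard.
  All elements met. The burden passes to the board.
At Stage 2 the board must meet any credible evidence (weight is at least 20): on (c) the weight is 88 less the opposing 65 gives net 23, which does reach 20, so (c) meets the standard.
  Stage 2 carried; the burden shifts to the shareholder.
At Stage 3 the shareholder must meet clear and convincing evidence (weight is at least 72): on (d) the weight is 73, ≥ 72, so (d) meets the standard.
  Stage 3 carried; the final stage is satisfied.
With every stage satisfied, the shareholder prevails.

shareholder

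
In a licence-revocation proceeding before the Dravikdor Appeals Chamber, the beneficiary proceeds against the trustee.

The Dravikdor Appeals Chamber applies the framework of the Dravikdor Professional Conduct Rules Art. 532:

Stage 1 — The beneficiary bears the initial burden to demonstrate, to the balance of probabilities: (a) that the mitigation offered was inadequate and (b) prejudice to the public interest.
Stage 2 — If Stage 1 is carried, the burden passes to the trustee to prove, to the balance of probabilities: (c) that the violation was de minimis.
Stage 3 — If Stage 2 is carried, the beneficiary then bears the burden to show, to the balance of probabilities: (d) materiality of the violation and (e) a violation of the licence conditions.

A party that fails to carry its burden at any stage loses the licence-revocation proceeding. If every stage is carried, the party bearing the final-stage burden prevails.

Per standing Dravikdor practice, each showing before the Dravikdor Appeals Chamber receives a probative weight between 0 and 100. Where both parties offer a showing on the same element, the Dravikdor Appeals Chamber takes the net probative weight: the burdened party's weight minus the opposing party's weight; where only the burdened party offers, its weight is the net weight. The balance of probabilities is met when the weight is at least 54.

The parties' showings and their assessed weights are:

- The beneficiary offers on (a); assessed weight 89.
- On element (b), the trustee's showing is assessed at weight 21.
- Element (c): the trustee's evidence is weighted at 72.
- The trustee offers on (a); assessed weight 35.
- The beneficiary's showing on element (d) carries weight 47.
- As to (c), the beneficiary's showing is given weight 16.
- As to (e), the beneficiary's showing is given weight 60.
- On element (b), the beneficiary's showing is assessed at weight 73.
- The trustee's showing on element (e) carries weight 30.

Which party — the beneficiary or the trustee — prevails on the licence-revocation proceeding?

Stage 1 — burden on beneficiary; standard: the balance of probabilities (weight is at least 54).
    (a): 89 − 35 = 54 ≥ 54 [met]
    (b): 73 − 21 = 52 < 54 [not met]
  Not every element is met, so the beneficiary fails to carry Stage 1.
The trustee prevails.

trustee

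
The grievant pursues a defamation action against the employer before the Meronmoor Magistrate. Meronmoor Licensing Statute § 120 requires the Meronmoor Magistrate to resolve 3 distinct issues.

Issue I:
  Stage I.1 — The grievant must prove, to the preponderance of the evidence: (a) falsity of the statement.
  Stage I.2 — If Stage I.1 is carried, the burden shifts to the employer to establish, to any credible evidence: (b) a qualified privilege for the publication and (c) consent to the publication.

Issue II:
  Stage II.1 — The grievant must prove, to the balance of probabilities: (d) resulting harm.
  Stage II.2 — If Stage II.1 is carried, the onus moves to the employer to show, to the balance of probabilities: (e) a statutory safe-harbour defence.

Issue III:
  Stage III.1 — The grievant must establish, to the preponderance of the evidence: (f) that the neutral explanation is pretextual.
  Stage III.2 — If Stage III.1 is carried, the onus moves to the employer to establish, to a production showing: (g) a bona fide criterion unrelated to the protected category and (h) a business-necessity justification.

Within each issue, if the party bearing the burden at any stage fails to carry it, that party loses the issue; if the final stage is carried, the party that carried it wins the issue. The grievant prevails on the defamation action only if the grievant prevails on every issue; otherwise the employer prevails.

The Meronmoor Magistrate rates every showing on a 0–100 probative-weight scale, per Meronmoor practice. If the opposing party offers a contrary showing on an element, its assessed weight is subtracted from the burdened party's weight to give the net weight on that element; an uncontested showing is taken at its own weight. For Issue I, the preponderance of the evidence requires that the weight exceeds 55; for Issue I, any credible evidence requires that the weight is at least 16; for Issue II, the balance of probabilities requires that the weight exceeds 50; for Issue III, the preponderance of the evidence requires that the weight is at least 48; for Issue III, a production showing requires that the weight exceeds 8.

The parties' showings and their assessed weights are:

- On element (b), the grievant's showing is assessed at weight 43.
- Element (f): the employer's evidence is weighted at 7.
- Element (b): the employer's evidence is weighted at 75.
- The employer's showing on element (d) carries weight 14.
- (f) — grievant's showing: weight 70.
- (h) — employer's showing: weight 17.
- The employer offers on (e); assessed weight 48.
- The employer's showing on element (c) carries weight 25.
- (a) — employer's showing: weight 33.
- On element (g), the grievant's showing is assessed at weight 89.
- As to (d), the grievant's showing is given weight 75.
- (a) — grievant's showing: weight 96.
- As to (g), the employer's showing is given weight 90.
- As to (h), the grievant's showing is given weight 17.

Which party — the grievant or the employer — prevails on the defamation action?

— Issue I —
Stage I.1 — burden on grievant; standard: the preponderance of the evidence (weight exceeds 55).
    (a): 96 − 33 = 63 > 55 [met]
  The grievant carries Stage I.1; the employer now bears the burden.
Stage I.2 — burden on employer; standard: any credible evidence (weight is at least 16).
    (b): 75 − 43 = 32 ≥ 16 [met]
    (c): 25 ≥ 16 [met]
  The employer carries the last stage.
All stages carried — the employer prevails on this issue.
— Issue II —
Stage II.1 — burden on grievant; standard: the balance of probabilities (weight exceeds 50).
    (d): 75 − 14 = 61 > 50 [met]
  Stage II.1 carried; the burden shifts to the employer.
Stage II.2 — burden on employer; standard: the balance of probabilities (weight exceeds 50).
    (e): 48 ≤ 50 [not met]
  Stage II.2 not carried; the employer fails its burden.
So the grievant prevails on this issue.
— Issue III —
Stage III.1 — burden on grievant; standard: the preponderance of the evidence (weight is at least 48).
    (f): 70 − 7 = 63 ≥ 48 [met]
  All elements met. The burden passes to the employer.
Stage III.2 — burden on employer; standard: a production showing (weight exceeds 8).
    (g): 90 − 89 = 1 ≤ 8 [not met]
    (h): 17 − 17 = 0 ≤ 8 [not met]
  The employer does not carry Stage III.2.
The grievant prevails on this issue.
Per-issue: Issue I → employer; Issue II → grievant; Issue III → grievant. The grievant must prevail on every issue; overall, the employer prevails.

employer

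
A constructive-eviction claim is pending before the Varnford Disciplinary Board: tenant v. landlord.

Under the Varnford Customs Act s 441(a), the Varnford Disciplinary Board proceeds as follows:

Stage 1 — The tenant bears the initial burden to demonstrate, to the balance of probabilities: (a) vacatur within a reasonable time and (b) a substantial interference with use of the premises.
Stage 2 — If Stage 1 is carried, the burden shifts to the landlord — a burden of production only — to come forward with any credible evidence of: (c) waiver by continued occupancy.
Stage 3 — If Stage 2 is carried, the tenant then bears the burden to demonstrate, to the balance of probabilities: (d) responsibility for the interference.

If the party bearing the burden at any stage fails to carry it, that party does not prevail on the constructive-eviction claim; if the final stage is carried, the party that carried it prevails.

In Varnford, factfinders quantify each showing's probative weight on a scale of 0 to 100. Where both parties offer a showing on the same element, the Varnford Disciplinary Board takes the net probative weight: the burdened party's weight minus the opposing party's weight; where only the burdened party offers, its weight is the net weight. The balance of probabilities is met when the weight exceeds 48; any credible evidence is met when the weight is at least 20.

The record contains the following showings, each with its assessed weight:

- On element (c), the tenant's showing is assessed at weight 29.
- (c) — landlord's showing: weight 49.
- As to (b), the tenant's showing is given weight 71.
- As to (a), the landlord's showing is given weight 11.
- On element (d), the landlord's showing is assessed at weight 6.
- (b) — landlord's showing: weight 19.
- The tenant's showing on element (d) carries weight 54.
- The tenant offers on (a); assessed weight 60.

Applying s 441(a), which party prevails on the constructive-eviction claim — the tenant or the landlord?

At Stage 1 the tenant must meet the balance of probabilities (weight exceeds 48): on (a) the weight is 60 less the opposing 11 gives net 49, > 48, so (a) meets the standard; on (b) the weight is 71 less the opposing 19 gives net 52, which does exceed 48, so (b) meets the standard.
  Stage 1 carried; the burden shifts to the landlord.
At Stage 2 the landlord must meet any credible evidence (weight is at least 20): on (c) the weight is 49 less the opposing 29 gives net 20, ≥ 20, so (c) meets the standard.
  All elements met. The burden passes to the tenant.
At Stage 3 the tenant must meet the balance of probabilities (weight exceeds 48): on (d) the weight is 54 less the opposing 6 gives net 48, which does not exceed 48, so (d) does not meet the standard.
  The tenant does not carry Stage 3.
So the landlord prevails.

landlord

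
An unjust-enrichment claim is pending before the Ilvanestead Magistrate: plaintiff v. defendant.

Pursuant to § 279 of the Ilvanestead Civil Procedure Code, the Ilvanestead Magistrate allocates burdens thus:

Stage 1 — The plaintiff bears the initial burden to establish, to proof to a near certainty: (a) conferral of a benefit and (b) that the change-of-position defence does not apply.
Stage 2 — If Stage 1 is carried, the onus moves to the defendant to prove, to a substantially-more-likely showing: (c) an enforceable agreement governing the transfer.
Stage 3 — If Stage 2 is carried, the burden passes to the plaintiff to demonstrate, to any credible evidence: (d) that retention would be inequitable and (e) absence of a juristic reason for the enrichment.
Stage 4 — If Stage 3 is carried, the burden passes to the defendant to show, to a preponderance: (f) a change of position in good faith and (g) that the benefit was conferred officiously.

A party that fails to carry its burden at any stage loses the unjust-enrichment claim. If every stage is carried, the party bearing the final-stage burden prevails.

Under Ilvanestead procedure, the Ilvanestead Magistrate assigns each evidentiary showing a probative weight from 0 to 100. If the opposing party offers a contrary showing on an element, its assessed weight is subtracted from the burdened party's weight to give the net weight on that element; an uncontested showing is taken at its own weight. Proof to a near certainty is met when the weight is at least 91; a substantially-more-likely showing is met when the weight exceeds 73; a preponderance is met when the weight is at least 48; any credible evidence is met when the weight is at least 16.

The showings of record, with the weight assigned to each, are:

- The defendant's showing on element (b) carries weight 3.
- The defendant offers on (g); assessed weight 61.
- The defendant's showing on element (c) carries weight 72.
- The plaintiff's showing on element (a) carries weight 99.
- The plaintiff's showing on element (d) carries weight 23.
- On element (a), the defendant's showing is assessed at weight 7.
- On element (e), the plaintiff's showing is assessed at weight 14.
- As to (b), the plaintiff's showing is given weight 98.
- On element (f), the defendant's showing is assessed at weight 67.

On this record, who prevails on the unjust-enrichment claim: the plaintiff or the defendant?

plaintiff

Stage 1 (plaintiff, proof to a near certainty, weight is at least 91): (a) net 99−7=92 ≥ 91 — meets; (b) net 98−3=95 ≥ 91 — meets.
  Stage 1 is satisfied; the onus moves to the defendant.
Stage 2 (defendant, a substantially-more-likely showing, weight exceeds 73): (c) 72 ≤ 73 — fails.
  Not every element is met, so the defendant fails to carry Stage 2.
The plaintiff prevails.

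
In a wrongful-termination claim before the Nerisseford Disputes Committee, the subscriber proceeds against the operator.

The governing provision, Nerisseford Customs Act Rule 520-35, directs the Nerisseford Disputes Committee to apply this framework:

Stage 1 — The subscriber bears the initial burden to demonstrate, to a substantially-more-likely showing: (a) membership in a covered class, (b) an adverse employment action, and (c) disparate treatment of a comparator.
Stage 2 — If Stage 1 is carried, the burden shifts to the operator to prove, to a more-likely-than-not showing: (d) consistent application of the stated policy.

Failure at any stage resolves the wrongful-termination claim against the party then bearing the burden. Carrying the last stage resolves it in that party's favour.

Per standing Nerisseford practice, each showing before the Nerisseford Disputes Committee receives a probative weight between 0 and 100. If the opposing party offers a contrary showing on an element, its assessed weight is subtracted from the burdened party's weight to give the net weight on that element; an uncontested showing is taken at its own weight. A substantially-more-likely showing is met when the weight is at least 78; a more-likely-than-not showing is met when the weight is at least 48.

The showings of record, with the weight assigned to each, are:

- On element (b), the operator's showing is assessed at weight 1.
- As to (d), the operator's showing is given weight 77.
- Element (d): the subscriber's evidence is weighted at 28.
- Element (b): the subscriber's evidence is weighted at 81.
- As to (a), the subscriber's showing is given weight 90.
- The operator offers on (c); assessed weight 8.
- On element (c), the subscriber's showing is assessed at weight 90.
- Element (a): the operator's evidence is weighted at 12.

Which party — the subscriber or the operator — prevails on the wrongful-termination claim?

operator

Stage 1 (subscriber, a substantially-more-likely showing, weight is at least 78): (a) net 90−12=78 ≥ 78 — meets; (b) net 81−1=80 ≥ 78 — meets; (c) net 90−8=82 ≥ 78 — meets.
  Stage 1 carried; the burden shifts to the operator.
Stage 2 (operator, a more-likely-than-not showing, weight is at least 48): (d) net 77−28=49 ≥ 48 — meets.
  All elements met at the final stage.
All stages carried — the operator prevails.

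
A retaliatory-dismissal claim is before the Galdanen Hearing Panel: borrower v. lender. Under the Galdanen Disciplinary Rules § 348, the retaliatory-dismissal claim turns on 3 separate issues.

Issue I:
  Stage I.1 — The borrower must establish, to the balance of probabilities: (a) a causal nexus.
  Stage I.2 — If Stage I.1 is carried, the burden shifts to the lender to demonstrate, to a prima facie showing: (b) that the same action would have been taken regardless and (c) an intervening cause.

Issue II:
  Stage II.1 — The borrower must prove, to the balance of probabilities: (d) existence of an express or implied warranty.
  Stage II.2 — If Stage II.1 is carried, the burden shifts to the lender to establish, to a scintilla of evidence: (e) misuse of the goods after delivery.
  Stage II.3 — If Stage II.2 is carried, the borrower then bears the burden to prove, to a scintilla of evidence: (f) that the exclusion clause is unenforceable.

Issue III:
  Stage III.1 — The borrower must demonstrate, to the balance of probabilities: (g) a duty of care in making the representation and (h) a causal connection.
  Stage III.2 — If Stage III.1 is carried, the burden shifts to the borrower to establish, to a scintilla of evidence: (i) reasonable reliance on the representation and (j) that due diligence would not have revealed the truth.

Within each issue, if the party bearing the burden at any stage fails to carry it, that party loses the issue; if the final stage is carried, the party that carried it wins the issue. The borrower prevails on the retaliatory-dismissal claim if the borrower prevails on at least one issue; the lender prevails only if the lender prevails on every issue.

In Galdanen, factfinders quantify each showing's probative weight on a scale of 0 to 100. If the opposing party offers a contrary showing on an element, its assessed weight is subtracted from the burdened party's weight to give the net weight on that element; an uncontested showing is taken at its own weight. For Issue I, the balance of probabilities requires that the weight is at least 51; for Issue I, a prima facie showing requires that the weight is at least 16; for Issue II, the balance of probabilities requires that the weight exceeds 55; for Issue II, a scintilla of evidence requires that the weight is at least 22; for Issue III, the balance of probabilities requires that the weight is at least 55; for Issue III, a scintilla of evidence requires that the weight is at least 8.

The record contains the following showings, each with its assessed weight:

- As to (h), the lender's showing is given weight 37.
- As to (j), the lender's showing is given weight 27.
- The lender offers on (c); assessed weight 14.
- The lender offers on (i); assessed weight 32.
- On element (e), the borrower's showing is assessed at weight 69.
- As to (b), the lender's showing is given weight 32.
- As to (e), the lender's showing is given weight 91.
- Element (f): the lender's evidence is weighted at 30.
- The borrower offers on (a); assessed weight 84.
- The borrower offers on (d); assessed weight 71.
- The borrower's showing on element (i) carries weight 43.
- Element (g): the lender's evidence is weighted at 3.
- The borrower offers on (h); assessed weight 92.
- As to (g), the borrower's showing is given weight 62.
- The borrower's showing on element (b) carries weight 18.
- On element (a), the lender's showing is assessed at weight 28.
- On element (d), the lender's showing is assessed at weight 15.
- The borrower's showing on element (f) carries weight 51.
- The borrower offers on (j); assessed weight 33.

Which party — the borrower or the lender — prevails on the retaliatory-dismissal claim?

— Issue I —
Stage I.1 (borrower, the balance of probabilities, weight is at least 51): (a) net 84−28=56 ≥ 51 — meets.
  The borrower carries Stage I.1; the lender now bears the burden.
Stage I.2 (lender, a prima facie showing, weight is at least 16): (b) net 32−18=14 < 16 — fails; (c) 14 < 16 — fails.
  Not every element is met, so the lender fails to carry Stage I.2.
The borrower prevails on this issue.
— Issue II —
Stage II.1 (borrower, the balance of probabilities, weight exceeds 55): (d) net 71−15=56 > 55 — meets.
  All elements met. The burden passes to the lender.
Stage II.2 (lender, a scintilla of evidence, weight is at least 22): (e) net 91−69=22 ≥ 22 — meets.
  Stage II.2 is satisfied; the onus moves to the borrower.
Stage II.3 (borrower, a scintilla of evidence, weight is at least 22): (f) net 51−30=21 < 22 — fails.
  The borrower does not carry Stage II.3.
The analysis ends at Stage II.3; the lender prevails on this issue.
— Issue III —
At Stage III.1 the borrower must meet the balance of probabilities (weight is at least 55): on (g) the weight is 62 less the opposing 3 gives net 59, which does reach 55, so (g) meets the standard; on (h) the weight is 92 less the opposing 37 gives net 55, ≥ 55, so (h) meets the standard.
  Stage III.1 carried; the burden remains with the borrower.
At Stage III.2 the borrower must meet a scintilla of evidence (weight is at least 8): on (i) the weight is 43 less the opposing 32 gives net 11, which does reach 8, so (i) meets the standard; on (j) the weight is 33 less the opposing 27 gives net 6, which does not reach 8, so (j) does not meet the standard.
  Stage III.2 not carried; the borrower fails its burden.
The lender prevails on this issue.
Per-issue: Issue I → borrower; Issue II → lender; Issue III → lender. The borrower must prevail on at least one issue; overall, the borrower prevails.

borrower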